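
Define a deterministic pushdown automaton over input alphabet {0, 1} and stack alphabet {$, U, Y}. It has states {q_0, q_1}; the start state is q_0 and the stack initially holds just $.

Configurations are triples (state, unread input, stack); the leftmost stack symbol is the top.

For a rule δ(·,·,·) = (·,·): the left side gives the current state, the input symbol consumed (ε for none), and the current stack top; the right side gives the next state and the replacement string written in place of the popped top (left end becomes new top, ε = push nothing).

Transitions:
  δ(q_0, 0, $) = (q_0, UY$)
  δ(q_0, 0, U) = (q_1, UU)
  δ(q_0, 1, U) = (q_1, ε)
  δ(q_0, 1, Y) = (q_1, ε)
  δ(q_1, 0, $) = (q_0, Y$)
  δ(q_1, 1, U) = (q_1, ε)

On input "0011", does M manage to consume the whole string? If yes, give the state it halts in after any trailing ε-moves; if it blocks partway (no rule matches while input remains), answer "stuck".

(q_0, 0011, $)
  read 0, top $: go to q_0, push UY$ → (q_0, 011, UY$)
  read 0, top U: go to q_1, push UU → (q_1, 11, UUY$)
  read 1, top U: go to q_1, push ε → (q_1, 1, UY$)
  read 1, top U: go to q_1, push ε → (q_1, ε, Y$)
All input consumed; M is in state q_1.

q_1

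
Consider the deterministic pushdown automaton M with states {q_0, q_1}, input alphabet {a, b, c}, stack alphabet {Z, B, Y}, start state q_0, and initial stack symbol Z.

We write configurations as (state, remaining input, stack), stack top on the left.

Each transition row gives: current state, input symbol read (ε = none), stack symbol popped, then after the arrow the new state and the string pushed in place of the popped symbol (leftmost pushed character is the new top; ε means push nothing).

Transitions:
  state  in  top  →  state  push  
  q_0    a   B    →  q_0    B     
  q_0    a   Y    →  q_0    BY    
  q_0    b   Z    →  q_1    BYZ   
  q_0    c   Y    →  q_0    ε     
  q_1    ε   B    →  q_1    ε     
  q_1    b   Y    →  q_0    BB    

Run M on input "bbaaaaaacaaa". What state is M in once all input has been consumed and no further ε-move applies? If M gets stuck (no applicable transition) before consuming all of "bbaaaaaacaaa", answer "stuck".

stuck

(q_0, bbaaaaaacaaa, Z)
  read b, top Z: go to q_1, push BYZ → (q_1, baaaaaacaaa, BYZ)
  ε-move, top B: go to q_1, push ε → (q_1, baaaaaacaaa, YZ)
  read b, top Y: go to q_0, push BB → (q_0, aaaaaacaaa, BBZ)
  read a, top B: go to q_0, push B → (q_0, aaaaacaaa, BBZ)
  read a, top B: go to q_0, push B → (q_0, aaaacaaa, BBZ)
  read a, top B: go to q_0, push B → (q_0, aaacaaa, BBZ)
  read a, top B: go to q_0, push B → (q_0, aacaaa, BBZ)
  read a, top B: go to q_0, push B → (q_0, acaaa, BBZ)
  read a, top B: go to q_0, push B → (q_0, caaa, BBZ)
No transition for (q_0, c, top B); M blocks with input caaa remaining.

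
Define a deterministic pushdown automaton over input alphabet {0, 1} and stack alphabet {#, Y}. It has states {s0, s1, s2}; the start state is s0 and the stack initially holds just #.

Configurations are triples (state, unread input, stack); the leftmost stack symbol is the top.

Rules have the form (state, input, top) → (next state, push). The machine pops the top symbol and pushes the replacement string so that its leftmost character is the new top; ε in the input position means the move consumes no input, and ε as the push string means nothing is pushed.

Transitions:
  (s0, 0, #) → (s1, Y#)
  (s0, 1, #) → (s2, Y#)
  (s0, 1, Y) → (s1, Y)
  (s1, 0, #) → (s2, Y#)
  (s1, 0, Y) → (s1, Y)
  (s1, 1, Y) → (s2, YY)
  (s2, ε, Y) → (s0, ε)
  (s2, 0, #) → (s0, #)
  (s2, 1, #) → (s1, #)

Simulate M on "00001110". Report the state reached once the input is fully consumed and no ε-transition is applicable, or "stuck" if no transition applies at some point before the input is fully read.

stuck

(s0, 00001110, #)
  read 0, top #: go to s1, push Y# → (s1, 0001110, Y#)
  read 0, top Y: go to s1, push Y → (s1, 001110, Y#)
  read 0, top Y: go to s1, push Y → (s1, 01110, Y#)
  read 0, top Y: go to s1, push Y → (s1, 1110, Y#)
  read 1, top Y: go to s2, push YY → (s2, 110, YY#)
  ε-move, top Y: go to s0, push ε → (s0, 110, Y#)
  read 1, top Y: go to s1, push Y → (s1, 10, Y#)
  read 1, top Y: go to s2, push YY → (s2, 0, YY#)
  ε-move, top Y: go to s0, push ε → (s0, 0, Y#)
No transition for (s0, 0, top Y); M blocks with input 0 remaining.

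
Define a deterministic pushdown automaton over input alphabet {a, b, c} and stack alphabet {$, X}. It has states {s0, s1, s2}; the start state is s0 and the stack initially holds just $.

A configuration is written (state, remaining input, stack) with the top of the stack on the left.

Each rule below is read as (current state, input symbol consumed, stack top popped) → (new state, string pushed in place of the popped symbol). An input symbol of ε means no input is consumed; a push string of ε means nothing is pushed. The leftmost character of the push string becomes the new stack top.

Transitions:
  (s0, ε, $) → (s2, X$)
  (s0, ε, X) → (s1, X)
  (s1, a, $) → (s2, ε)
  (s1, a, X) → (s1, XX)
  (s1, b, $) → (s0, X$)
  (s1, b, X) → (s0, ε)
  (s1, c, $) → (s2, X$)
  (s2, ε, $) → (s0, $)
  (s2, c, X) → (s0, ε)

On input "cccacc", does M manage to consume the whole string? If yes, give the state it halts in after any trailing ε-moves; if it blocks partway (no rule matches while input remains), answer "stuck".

stuck

(s0, cccacc, $) ⊢ (s2, cccacc, X$) ⊢ (s0, ccacc, $) ⊢ (s2, ccacc, X$) ⊢ (s0, cacc, $) ⊢ (s2, cacc, X$) ⊢ (s0, acc, $) ⊢ (s2, acc, X$)
No transition for (s2, a, top X); M blocks with input acc remaining.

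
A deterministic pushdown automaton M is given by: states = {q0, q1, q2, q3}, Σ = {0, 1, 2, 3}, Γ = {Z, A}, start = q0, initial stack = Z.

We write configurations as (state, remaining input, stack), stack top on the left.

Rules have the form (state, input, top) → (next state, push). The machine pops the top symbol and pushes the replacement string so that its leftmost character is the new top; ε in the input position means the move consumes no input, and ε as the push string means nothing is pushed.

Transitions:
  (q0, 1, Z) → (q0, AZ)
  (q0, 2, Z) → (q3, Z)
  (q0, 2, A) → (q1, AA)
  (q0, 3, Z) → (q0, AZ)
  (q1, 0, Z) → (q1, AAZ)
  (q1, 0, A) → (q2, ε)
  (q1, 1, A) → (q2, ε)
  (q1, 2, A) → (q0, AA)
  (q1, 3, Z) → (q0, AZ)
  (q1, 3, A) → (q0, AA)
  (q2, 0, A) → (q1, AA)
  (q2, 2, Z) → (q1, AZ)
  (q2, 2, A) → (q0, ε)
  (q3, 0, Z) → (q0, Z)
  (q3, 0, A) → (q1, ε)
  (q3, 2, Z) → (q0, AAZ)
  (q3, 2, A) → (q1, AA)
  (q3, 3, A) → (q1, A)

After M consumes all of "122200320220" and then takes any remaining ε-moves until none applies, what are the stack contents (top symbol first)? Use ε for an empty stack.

AAAAZ

(q0, 122200320220, Z)
  read 1, top Z: go to q0, push AZ → (q0, 22200320220, AZ)
  read 2, top A: go to q1, push AA → (q1, 2200320220, AAZ)
  read 2, top A: go to q0, push AA → (q0, 200320220, AAAZ)
  read 2, top A: go to q1, push AA → (q1, 00320220, AAAAZ)
  read 0, top A: go to q2, push ε → (q2, 0320220, AAAZ)
  read 0, top A: go to q1, push AA → (q1, 320220, AAAAZ)
  read 3, top A: go to q0, push AA → (q0, 20220, AAAAAZ)
  read 2, top A: go to q1, push AA → (q1, 0220, AAAAAAZ)
  read 0, top A: go to q2, push ε → (q2, 220, AAAAAZ)
  read 2, top A: go to q0, push ε → (q0, 20, AAAAZ)
  read 2, top A: go to q1, push AA → (q1, 0, AAAAAZ)
  read 0, top A: go to q2, push ε → (q2, ε, AAAAZ)
All input consumed in state q2 with stack AAAAZ.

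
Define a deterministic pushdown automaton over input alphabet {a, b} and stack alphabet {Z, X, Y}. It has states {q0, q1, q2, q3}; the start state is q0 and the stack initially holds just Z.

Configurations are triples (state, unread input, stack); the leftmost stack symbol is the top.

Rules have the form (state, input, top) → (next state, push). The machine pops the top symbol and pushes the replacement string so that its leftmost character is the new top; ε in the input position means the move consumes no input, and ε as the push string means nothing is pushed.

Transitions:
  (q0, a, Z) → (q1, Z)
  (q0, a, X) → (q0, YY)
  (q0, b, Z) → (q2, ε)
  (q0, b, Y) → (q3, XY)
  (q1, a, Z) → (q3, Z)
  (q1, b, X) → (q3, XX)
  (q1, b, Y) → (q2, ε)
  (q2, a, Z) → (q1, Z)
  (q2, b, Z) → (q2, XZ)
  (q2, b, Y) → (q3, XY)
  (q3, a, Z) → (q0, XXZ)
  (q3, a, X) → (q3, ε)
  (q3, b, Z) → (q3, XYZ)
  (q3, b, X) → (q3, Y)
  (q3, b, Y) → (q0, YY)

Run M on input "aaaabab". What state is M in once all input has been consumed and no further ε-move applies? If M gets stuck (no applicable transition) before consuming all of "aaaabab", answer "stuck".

(q0, aaaabab, Z)
  read a, top Z: go to q1, push Z → (q1, aaabab, Z)
  read a, top Z: go to q3, push Z → (q3, aabab, Z)
  read a, top Z: go to q0, push XXZ → (q0, abab, XXZ)
  read a, top X: go to q0, push YY → (q0, bab, YYXZ)
  read b, top Y: go to q3, push XY → (q3, ab, XYYXZ)
  read a, top X: go to q3, push ε → (q3, b, YYXZ)
  read b, top Y: go to q0, push YY → (q0, ε, YYYXZ)
All input consumed; M is in state q0.

q0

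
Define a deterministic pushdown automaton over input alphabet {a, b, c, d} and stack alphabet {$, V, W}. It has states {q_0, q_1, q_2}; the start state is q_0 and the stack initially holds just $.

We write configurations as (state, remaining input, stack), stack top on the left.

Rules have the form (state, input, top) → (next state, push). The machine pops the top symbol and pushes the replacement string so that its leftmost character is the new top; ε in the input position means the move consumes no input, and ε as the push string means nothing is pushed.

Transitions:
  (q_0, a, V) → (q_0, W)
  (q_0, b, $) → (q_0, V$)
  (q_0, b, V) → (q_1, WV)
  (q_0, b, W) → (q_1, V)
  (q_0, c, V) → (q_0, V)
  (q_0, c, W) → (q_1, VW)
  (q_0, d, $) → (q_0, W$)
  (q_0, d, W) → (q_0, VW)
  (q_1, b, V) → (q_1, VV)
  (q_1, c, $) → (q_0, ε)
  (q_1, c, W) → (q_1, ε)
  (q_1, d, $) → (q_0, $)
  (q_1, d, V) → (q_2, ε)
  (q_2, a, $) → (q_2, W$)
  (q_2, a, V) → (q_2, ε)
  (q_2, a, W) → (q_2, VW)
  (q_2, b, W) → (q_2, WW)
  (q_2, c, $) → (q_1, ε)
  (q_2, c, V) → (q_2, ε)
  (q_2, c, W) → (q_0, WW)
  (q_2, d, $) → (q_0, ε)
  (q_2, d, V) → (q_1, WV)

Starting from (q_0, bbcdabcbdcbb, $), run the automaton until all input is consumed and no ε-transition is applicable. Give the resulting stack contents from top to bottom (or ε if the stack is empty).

(q_0, bbcdabcbdcbb, $) ⊢ (q_0, bcdabcbdcbb, V$) ⊢ (q_1, cdabcbdcbb, WV$) ⊢ (q_1, dabcbdcbb, V$) ⊢ (q_2, abcbdcbb, $) ⊢ (q_2, bcbdcbb, W$) ⊢ (q_2, cbdcbb, WW$) ⊢ (q_0, bdcbb, WWW$) ⊢ (q_1, dcbb, VWW$) ⊢ (q_2, cbb, WW$) ⊢ (q_0, bb, WWW$) ⊢ (q_1, b, VWW$) ⊢ (q_1, ε, VVWW$)
All input consumed in state q_1 with stack VVWW$.

VVWW$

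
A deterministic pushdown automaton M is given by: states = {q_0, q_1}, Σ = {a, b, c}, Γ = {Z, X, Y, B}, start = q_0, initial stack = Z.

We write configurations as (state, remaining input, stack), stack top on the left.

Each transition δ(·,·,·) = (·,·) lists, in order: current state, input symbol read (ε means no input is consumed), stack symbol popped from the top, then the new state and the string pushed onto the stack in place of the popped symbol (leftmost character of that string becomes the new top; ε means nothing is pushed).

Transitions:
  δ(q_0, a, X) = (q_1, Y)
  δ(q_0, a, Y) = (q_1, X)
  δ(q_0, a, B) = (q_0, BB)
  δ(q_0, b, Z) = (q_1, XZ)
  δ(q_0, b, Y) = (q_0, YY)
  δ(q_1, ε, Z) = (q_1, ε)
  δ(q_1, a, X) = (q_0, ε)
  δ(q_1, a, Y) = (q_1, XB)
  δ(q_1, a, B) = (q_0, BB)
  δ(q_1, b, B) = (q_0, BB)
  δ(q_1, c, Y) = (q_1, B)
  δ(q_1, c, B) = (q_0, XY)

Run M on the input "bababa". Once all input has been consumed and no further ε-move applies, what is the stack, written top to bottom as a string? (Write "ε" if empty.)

Z

(q_0, bababa, Z)
  read b, top Z: go to q_1, push XZ → (q_1, ababa, XZ)
  read a, top X: go to q_0, push ε → (q_0, baba, Z)
  read b, top Z: go to q_1, push XZ → (q_1, aba, XZ)
  read a, top X: go to q_0, push ε → (q_0, ba, Z)
  read b, top Z: go to q_1, push XZ → (q_1, a, XZ)
  read a, top X: go to q_0, push ε → (q_0, ε, Z)
All input consumed in state q_0 with stack Z.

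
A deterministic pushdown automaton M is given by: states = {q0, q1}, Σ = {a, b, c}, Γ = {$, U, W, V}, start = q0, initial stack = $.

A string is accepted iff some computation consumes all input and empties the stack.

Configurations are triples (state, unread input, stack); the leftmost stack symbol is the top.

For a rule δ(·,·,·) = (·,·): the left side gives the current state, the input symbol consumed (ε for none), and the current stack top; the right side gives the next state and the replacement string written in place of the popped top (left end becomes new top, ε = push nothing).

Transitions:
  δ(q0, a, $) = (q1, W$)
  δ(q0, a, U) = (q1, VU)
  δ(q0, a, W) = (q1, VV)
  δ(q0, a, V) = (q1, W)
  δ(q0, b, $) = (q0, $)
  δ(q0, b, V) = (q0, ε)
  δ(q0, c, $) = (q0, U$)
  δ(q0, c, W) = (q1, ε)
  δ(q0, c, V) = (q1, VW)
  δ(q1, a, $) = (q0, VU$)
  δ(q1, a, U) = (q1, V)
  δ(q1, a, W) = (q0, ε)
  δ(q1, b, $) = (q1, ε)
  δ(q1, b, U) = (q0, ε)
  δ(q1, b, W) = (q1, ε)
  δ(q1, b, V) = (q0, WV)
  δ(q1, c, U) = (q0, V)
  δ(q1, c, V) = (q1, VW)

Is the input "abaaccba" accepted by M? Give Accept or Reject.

Reject

(q0, abaaccba, $) ⊢ (q1, baaccba, W$) ⊢ (q1, aaccba, $) ⊢ (q0, accba, VU$) ⊢ (q1, ccba, WU$)
No transition applies at (q1, ccba, WU$); input not fully consumed.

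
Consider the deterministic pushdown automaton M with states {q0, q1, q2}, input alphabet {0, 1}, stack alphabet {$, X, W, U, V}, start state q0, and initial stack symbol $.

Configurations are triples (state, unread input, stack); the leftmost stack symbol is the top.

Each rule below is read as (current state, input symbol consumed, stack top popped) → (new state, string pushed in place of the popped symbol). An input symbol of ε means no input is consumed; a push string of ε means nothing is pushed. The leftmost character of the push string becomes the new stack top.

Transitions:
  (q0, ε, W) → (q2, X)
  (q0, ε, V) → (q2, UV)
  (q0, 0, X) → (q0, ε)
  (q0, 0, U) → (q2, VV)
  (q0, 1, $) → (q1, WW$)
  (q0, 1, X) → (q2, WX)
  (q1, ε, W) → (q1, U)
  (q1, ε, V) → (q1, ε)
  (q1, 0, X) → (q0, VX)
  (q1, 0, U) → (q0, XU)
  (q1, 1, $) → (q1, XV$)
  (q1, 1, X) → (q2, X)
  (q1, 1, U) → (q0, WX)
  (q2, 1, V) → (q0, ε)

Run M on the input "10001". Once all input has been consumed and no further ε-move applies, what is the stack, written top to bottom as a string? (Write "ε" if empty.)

(q0, 10001, $) ⊢ (q1, 0001, WW$) ⊢ (q1, 0001, UW$) ⊢ (q0, 001, XUW$) ⊢ (q0, 01, UW$) ⊢ (q2, 1, VVW$) ⊢ (q0, ε, VW$) ⊢ (q2, ε, UVW$)
All input consumed in state q2 with stack UVW$.

UVW$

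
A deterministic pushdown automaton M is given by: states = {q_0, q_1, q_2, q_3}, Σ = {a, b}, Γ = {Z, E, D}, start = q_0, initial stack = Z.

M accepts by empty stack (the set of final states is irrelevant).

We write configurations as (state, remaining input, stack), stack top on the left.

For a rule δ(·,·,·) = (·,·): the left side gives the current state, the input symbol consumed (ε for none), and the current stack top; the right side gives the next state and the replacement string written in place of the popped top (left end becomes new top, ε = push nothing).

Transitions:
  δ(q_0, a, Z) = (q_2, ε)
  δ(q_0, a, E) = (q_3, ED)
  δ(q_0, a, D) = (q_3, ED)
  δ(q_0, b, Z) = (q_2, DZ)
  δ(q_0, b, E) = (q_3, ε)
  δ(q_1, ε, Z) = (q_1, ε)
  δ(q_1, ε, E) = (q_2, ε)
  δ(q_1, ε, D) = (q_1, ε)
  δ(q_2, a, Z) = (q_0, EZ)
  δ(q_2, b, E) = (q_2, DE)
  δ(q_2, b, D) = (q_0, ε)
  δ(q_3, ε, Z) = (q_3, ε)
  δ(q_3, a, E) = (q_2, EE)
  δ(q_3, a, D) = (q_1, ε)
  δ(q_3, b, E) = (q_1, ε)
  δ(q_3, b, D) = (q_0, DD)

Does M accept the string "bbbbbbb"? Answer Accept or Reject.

Reject

(q_0, bbbbbbb, Z)
  read b, top Z: go to q_2, push DZ → (q_2, bbbbbb, DZ)
  read b, top D: go to q_0, push ε → (q_0, bbbbb, Z)
  read b, top Z: go to q_2, push DZ → (q_2, bbbb, DZ)
  read b, top D: go to q_0, push ε → (q_0, bbb, Z)
  read b, top Z: go to q_2, push DZ → (q_2, bb, DZ)
  read b, top D: go to q_0, push ε → (q_0, b, Z)
  read b, top Z: go to q_2, push DZ → (q_2, ε, DZ)
All input consumed; stack is DZ, not empty, and no further ε-move applies.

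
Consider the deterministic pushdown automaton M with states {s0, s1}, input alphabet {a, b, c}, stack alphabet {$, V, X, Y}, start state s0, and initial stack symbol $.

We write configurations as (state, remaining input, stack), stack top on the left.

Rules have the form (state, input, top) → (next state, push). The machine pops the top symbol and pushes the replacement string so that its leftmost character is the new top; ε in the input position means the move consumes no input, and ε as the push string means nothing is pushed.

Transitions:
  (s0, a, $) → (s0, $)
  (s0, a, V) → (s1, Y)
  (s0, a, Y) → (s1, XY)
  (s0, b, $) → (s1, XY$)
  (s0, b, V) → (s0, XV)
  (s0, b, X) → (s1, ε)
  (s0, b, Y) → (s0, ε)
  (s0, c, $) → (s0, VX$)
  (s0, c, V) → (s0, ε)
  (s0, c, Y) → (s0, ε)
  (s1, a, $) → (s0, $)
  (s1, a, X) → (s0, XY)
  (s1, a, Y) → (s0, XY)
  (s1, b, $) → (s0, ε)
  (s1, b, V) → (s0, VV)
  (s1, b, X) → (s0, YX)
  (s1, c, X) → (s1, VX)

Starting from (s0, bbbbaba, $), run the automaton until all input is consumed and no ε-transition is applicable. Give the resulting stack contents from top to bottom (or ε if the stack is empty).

(s0, bbbbaba, $)
  read b, top $: go to s1, push XY$ → (s1, bbbaba, XY$)
  read b, top X: go to s0, push YX → (s0, bbaba, YXY$)
  read b, top Y: go to s0, push ε → (s0, baba, XY$)
  read b, top X: go to s1, push ε → (s1, aba, Y$)
  read a, top Y: go to s0, push XY → (s0, ba, XY$)
  read b, top X: go to s1, push ε → (s1, a, Y$)
  read a, top Y: go to s0, push XY → (s0, ε, XY$)
All input consumed in state s0 with stack XY$.

XY$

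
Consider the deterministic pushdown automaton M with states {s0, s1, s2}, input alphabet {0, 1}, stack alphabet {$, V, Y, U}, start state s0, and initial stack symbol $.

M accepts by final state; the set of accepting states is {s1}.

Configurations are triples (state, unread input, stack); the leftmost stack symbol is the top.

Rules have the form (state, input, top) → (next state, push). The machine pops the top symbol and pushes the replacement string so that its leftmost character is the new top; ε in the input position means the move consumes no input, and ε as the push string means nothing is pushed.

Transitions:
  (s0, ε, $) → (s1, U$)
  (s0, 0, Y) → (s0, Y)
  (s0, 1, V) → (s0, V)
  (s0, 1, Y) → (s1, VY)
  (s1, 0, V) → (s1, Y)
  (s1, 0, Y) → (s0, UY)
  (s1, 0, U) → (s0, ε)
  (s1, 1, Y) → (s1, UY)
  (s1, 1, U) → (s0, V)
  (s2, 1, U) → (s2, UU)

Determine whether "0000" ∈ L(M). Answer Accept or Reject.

(s0, 0000, $)
  ε-move, top $: go to s1, push U$ → (s1, 0000, U$)
  read 0, top U: go to s0, push ε → (s0, 000, $)
  ε-move, top $: go to s1, push U$ → (s1, 000, U$)
  read 0, top U: go to s0, push ε → (s0, 00, $)
  ε-move, top $: go to s1, push U$ → (s1, 00, U$)
  read 0, top U: go to s0, push ε → (s0, 0, $)
  ε-move, top $: go to s1, push U$ → (s1, 0, U$)
  read 0, top U: go to s0, push ε → (s0, ε, $)
  ε-move, top $: go to s1, push U$ → (s1, ε, U$)
All input consumed; state s1 ∈ F.

Accept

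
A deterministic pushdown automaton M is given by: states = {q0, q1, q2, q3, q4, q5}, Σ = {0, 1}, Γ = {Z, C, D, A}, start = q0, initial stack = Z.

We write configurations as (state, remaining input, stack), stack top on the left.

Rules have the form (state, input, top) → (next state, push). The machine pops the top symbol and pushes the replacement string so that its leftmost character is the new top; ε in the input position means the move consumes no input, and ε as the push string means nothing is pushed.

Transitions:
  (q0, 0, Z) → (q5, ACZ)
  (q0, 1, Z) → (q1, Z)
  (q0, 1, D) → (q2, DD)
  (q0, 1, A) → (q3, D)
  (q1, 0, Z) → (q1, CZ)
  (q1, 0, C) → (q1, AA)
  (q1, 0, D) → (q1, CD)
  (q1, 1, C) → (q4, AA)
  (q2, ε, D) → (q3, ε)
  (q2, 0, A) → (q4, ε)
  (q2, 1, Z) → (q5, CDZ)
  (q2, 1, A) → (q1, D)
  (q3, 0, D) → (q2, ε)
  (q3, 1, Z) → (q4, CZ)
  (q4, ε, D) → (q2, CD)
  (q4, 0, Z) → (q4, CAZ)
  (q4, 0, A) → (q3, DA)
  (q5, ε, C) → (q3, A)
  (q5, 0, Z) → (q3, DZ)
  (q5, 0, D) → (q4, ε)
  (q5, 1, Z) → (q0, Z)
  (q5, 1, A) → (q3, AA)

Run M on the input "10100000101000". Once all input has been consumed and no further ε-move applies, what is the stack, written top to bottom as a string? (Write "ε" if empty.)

(q0, 10100000101000, Z)
  read 1, top Z: go to q1, push Z → (q1, 0100000101000, Z)
  read 0, top Z: go to q1, push CZ → (q1, 100000101000, CZ)
  read 1, top C: go to q4, push AA → (q4, 00000101000, AAZ)
  read 0, top A: go to q3, push DA → (q3, 0000101000, DAAZ)
  read 0, top D: go to q2, push ε → (q2, 000101000, AAZ)
  read 0, top A: go to q4, push ε → (q4, 00101000, AZ)
  read 0, top A: go to q3, push DA → (q3, 0101000, DAZ)
  read 0, top D: go to q2, push ε → (q2, 101000, AZ)
  read 1, top A: go to q1, push D → (q1, 01000, DZ)
  read 0, top D: go to q1, push CD → (q1, 1000, CDZ)
  read 1, top C: go to q4, push AA → (q4, 000, AADZ)
  read 0, top A: go to q3, push DA → (q3, 00, DAADZ)
  read 0, top D: go to q2, push ε → (q2, 0, AADZ)
  read 0, top A: go to q4, push ε → (q4, ε, ADZ)
All input consumed in state q4 with stack ADZ.

ADZ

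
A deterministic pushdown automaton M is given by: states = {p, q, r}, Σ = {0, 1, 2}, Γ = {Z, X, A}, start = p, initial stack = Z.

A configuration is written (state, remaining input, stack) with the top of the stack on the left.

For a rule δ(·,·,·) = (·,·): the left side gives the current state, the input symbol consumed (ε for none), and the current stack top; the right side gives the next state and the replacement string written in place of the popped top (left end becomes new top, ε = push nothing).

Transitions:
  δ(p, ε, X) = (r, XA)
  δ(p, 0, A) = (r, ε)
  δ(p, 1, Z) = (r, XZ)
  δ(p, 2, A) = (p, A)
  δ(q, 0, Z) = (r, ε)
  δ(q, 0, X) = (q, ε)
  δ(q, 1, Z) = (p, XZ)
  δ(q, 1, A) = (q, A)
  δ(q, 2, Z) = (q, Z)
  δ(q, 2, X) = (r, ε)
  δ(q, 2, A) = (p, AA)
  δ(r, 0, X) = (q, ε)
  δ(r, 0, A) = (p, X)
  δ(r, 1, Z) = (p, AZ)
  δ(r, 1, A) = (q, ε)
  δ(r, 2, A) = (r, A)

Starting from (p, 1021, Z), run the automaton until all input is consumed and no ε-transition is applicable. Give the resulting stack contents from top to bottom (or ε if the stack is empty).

(p, 1021, Z)
  read 1, top Z: go to r, push XZ → (r, 021, XZ)
  read 0, top X: go to q, push ε → (q, 21, Z)
  read 2, top Z: go to q, push Z → (q, 1, Z)
  read 1, top Z: go to p, push XZ → (p, ε, XZ)
  ε-move, top X: go to r, push XA → (r, ε, XAZ)
All input consumed in state r with stack XAZ.

XAZ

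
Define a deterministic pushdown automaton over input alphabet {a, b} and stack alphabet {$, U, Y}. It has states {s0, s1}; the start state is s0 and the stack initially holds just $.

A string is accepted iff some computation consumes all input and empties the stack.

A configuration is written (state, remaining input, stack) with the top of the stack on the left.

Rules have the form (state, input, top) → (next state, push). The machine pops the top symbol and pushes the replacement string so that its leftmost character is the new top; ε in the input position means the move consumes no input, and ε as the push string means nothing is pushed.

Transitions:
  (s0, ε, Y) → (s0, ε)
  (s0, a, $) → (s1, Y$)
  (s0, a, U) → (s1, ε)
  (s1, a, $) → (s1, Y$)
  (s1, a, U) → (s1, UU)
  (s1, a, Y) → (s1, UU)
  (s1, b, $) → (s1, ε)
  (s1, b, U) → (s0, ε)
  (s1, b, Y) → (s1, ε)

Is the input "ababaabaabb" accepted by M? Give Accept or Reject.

Accept

(s0, ababaabaabb, $)
  read a, top $: go to s1, push Y$ → (s1, babaabaabb, Y$)
  read b, top Y: go to s1, push ε → (s1, abaabaabb, $)
  read a, top $: go to s1, push Y$ → (s1, baabaabb, Y$)
  read b, top Y: go to s1, push ε → (s1, aabaabb, $)
  read a, top $: go to s1, push Y$ → (s1, abaabb, Y$)
  read a, top Y: go to s1, push UU → (s1, baabb, UU$)
  read b, top U: go to s0, push ε → (s0, aabb, U$)
  read a, top U: go to s1, push ε → (s1, abb, $)
  read a, top $: go to s1, push Y$ → (s1, bb, Y$)
  read b, top Y: go to s1, push ε → (s1, b, $)
  read b, top $: go to s1, push ε → (s1, ε, ε)
All input consumed and the stack is empty.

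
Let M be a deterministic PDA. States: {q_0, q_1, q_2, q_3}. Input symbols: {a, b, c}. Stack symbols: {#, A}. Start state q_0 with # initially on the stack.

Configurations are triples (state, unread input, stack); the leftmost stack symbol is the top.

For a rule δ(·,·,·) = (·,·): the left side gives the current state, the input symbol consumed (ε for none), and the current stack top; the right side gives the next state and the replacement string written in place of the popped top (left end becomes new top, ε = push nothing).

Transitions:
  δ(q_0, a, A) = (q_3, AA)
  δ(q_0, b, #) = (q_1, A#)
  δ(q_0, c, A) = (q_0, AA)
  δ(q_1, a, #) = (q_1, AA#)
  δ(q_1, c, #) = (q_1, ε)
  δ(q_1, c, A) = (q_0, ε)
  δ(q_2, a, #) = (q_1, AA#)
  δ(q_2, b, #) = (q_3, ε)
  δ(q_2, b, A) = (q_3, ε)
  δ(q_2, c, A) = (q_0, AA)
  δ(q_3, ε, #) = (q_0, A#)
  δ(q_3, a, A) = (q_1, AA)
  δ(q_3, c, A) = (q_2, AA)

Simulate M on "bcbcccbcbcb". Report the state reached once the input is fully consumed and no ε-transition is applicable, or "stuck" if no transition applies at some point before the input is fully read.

(q_0, bcbcccbcbcb, #) ⊢ (q_1, cbcccbcbcb, A#) ⊢ (q_0, bcccbcbcb, #) ⊢ (q_1, cccbcbcb, A#) ⊢ (q_0, ccbcbcb, #)
No transition for (q_0, c, top #); M blocks with input ccbcbcb remaining.

stuck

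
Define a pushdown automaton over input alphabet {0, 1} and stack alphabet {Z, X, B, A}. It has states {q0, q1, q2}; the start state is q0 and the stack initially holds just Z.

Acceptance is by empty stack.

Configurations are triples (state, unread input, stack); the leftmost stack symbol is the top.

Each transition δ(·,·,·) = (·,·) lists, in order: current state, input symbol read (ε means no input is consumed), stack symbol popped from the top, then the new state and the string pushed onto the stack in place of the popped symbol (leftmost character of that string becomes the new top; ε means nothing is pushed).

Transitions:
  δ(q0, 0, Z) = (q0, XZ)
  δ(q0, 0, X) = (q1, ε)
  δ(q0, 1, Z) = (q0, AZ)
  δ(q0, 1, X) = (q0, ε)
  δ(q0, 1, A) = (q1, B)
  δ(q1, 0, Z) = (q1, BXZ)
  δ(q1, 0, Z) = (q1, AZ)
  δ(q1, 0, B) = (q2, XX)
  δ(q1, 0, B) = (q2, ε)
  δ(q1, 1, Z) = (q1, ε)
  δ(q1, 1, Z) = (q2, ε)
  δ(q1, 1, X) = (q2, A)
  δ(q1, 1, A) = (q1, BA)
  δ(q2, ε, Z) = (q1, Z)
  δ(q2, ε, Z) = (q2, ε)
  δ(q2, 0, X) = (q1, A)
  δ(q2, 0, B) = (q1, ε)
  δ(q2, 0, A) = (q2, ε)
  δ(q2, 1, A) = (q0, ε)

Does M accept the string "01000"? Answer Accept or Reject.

Reject

No computation consumes all input and empties the stack.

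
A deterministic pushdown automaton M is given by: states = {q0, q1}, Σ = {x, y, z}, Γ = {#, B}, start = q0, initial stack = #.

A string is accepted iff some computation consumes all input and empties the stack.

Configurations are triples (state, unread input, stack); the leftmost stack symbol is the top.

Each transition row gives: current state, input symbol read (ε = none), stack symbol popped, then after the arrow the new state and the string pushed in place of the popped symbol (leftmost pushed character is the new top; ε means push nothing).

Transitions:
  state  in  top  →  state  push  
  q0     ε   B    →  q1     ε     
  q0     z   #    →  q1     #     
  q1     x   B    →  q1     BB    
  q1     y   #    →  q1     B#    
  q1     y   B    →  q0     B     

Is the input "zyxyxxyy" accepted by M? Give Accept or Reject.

(q0, zyxyxxyy, #)
  read z, top #: go to q1, push # → (q1, yxyxxyy, #)
  read y, top #: go to q1, push B# → (q1, xyxxyy, B#)
  read x, top B: go to q1, push BB → (q1, yxxyy, BB#)
  read y, top B: go to q0, push B → (q0, xxyy, BB#)
  ε-move, top B: go to q1, push ε → (q1, xxyy, B#)
  read x, top B: go to q1, push BB → (q1, xyy, BB#)
  read x, top B: go to q1, push BB → (q1, yy, BBB#)
  read y, top B: go to q0, push B → (q0, y, BBB#)
  ε-move, top B: go to q1, push ε → (q1, y, BB#)
  read y, top B: go to q0, push B → (q0, ε, BB#)
  ε-move, top B: go to q1, push ε → (q1, ε, B#)
All input consumed; stack is B#, not empty, and no further ε-move applies.

Reject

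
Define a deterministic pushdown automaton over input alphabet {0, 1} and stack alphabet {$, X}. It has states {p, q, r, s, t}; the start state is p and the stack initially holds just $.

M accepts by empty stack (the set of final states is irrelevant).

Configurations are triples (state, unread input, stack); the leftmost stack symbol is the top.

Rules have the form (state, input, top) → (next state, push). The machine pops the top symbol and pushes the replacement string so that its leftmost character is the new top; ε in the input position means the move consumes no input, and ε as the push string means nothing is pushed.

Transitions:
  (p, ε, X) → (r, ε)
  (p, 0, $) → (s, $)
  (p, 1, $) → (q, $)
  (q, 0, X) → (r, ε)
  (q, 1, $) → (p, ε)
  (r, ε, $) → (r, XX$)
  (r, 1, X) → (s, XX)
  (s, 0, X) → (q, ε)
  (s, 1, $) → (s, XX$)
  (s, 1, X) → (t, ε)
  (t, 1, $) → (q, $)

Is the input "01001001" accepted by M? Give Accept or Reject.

(p, 01001001, $)
  read 0, top $: go to s, push $ → (s, 1001001, $)
  read 1, top $: go to s, push XX$ → (s, 001001, XX$)
  read 0, top X: go to q, push ε → (q, 01001, X$)
  read 0, top X: go to r, push ε → (r, 1001, $)
  ε-move, top $: go to r, push XX$ → (r, 1001, XX$)
  read 1, top X: go to s, push XX → (s, 001, XXX$)
  read 0, top X: go to q, push ε → (q, 01, XX$)
  read 0, top X: go to r, push ε → (r, 1, X$)
  read 1, top X: go to s, push XX → (s, ε, XX$)
All input consumed; stack is XX$, not empty, and no further ε-move applies.

Reject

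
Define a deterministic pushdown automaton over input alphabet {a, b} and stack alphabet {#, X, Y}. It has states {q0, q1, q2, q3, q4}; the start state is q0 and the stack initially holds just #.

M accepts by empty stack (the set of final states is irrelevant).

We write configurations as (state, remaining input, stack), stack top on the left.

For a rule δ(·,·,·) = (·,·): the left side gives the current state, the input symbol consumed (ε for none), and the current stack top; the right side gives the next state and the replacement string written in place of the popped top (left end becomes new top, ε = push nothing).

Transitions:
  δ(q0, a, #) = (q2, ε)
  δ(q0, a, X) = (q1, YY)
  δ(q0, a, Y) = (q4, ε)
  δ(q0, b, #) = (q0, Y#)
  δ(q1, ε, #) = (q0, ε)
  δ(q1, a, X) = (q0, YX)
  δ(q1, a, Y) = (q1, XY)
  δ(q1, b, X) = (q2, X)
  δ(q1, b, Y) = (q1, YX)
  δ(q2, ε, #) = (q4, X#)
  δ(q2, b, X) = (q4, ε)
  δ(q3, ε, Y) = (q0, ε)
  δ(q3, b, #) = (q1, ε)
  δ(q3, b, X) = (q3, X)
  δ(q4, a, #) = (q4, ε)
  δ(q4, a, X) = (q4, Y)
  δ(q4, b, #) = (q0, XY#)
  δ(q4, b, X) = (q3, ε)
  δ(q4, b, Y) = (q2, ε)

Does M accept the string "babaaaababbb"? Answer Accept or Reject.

(q0, babaaaababbb, #)
  read b, top #: go to q0, push Y# → (q0, abaaaababbb, Y#)
  read a, top Y: go to q4, push ε → (q4, baaaababbb, #)
  read b, top #: go to q0, push XY# → (q0, aaaababbb, XY#)
  read a, top X: go to q1, push YY → (q1, aaababbb, YYY#)
  read a, top Y: go to q1, push XY → (q1, aababbb, XYYY#)
  read a, top X: go to q0, push YX → (q0, ababbb, YXYYY#)
  read a, top Y: go to q4, push ε → (q4, babbb, XYYY#)
  read b, top X: go to q3, push ε → (q3, abbb, YYY#)
  ε-move, top Y: go to q0, push ε → (q0, abbb, YY#)
  read a, top Y: go to q4, push ε → (q4, bbb, Y#)
  read b, top Y: go to q2, push ε → (q2, bb, #)
  ε-move, top #: go to q4, push X# → (q4, bb, X#)
  read b, top X: go to q3, push ε → (q3, b, #)
  read b, top #: go to q1, push ε → (q1, ε, ε)
All input consumed and the stack is empty.

Accept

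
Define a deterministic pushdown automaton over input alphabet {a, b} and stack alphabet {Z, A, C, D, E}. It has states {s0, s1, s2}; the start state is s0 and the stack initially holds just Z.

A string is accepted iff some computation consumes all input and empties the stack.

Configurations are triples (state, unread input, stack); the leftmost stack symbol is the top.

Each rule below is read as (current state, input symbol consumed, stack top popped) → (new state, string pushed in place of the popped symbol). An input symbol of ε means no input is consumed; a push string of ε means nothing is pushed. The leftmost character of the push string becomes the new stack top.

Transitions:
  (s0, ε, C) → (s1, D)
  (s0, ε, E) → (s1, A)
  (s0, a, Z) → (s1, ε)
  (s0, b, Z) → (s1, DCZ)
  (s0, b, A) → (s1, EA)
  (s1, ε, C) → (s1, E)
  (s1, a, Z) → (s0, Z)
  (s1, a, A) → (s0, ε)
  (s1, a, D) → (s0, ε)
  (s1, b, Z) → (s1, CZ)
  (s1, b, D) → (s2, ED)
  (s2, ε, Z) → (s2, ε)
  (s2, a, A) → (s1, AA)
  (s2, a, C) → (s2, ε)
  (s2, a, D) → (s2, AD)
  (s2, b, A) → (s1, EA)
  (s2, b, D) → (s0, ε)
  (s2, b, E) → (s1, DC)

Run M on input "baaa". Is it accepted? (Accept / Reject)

Accept

(s0, baaa, Z)
  read b, top Z: go to s1, push DCZ → (s1, aaa, DCZ)
  read a, top D: go to s0, push ε → (s0, aa, CZ)
  ε-move, top C: go to s1, push D → (s1, aa, DZ)
  read a, top D: go to s0, push ε → (s0, a, Z)
  read a, top Z: go to s1, push ε → (s1, ε, ε)
All input consumed and the stack is empty.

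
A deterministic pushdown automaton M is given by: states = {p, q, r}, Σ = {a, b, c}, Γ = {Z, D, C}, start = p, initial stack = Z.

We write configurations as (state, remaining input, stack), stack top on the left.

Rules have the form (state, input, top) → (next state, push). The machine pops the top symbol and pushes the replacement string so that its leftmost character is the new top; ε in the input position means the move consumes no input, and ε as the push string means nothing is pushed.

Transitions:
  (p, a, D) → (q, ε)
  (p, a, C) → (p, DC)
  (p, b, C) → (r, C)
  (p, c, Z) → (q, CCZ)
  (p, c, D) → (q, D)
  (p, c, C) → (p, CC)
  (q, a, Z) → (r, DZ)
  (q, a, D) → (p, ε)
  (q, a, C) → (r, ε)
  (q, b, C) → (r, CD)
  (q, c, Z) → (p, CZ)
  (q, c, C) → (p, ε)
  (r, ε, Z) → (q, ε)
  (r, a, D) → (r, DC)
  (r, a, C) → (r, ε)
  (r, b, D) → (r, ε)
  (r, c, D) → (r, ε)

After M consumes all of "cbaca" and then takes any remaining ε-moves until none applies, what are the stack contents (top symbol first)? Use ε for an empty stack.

(p, cbaca, Z) ⊢ (q, baca, CCZ) ⊢ (r, aca, CDCZ) ⊢ (r, ca, DCZ) ⊢ (r, a, CZ) ⊢ (r, ε, Z) ⊢ (q, ε, ε)
All input consumed in state q with stack ε.

ε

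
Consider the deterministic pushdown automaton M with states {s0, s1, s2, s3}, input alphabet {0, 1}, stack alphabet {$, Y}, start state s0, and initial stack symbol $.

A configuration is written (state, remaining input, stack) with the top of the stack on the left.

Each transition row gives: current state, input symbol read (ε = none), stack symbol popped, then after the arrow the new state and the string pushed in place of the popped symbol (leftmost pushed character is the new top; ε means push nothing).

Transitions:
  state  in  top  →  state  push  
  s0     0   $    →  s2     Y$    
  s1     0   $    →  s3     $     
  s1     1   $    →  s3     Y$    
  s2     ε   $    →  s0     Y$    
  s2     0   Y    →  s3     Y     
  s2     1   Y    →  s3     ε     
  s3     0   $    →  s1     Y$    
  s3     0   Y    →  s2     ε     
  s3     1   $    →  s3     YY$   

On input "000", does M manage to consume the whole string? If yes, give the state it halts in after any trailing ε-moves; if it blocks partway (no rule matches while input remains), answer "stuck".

(s0, 000, $)
  read 0, top $: go to s2, push Y$ → (s2, 00, Y$)
  read 0, top Y: go to s3, push Y → (s3, 0, Y$)
  read 0, top Y: go to s2, push ε → (s2, ε, $)
  ε-move, top $: go to s0, push Y$ → (s0, ε, Y$)
All input consumed; M is in state s0.

s0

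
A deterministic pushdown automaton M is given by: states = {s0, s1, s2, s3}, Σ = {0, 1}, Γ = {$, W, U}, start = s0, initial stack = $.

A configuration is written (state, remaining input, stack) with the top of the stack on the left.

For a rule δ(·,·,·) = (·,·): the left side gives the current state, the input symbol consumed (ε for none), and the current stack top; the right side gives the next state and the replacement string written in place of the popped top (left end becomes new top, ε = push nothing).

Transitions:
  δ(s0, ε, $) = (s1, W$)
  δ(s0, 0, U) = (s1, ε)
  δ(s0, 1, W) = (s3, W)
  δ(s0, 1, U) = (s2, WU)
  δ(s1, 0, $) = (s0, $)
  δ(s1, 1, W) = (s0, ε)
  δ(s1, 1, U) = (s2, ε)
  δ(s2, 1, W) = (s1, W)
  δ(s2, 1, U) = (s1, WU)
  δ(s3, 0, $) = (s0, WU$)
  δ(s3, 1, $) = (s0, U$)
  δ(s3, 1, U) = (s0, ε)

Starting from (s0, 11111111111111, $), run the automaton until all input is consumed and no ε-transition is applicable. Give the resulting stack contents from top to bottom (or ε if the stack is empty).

W$

(s0, 11111111111111, $)
  ε-move, top $: go to s1, push W$ → (s1, 11111111111111, W$)
  read 1, top W: go to s0, push ε → (s0, 1111111111111, $)
  ε-move, top $: go to s1, push W$ → (s1, 1111111111111, W$)
  read 1, top W: go to s0, push ε → (s0, 111111111111, $)
  ε-move, top $: go to s1, push W$ → (s1, 111111111111, W$)
  read 1, top W: go to s0, push ε → (s0, 11111111111, $)
  ε-move, top $: go to s1, push W$ → (s1, 11111111111, W$)
  read 1, top W: go to s0, push ε → (s0, 1111111111, $)
  ε-move, top $: go to s1, push W$ → (s1, 1111111111, W$)
  read 1, top W: go to s0, push ε → (s0, 111111111, $)
  ε-move, top $: go to s1, push W$ → (s1, 111111111, W$)
  read 1, top W: go to s0, push ε → (s0, 11111111, $)
  ε-move, top $: go to s1, push W$ → (s1, 11111111, W$)
  read 1, top W: go to s0, push ε → (s0, 1111111, $)
  ε-move, top $: go to s1, push W$ → (s1, 1111111, W$)
  read 1, top W: go to s0, push ε → (s0, 111111, $)
  ε-move, top $: go to s1, push W$ → (s1, 111111, W$)
  read 1, top W: go to s0, push ε → (s0, 11111, $)
  ε-move, top $: go to s1, push W$ → (s1, 11111, W$)
  read 1, top W: go to s0, push ε → (s0, 1111, $)
  ε-move, top $: go to s1, push W$ → (s1, 1111, W$)
  read 1, top W: go to s0, push ε → (s0, 111, $)
  ε-move, top $: go to s1, push W$ → (s1, 111, W$)
  read 1, top W: go to s0, push ε → (s0, 11, $)
  ε-move, top $: go to s1, push W$ → (s1, 11, W$)
  read 1, top W: go to s0, push ε → (s0, 1, $)
  ε-move, top $: go to s1, push W$ → (s1, 1, W$)
  read 1, top W: go to s0, push ε → (s0, ε, $)
  ε-move, top $: go to s1, push W$ → (s1, ε, W$)
All input consumed in state s1 with stack W$.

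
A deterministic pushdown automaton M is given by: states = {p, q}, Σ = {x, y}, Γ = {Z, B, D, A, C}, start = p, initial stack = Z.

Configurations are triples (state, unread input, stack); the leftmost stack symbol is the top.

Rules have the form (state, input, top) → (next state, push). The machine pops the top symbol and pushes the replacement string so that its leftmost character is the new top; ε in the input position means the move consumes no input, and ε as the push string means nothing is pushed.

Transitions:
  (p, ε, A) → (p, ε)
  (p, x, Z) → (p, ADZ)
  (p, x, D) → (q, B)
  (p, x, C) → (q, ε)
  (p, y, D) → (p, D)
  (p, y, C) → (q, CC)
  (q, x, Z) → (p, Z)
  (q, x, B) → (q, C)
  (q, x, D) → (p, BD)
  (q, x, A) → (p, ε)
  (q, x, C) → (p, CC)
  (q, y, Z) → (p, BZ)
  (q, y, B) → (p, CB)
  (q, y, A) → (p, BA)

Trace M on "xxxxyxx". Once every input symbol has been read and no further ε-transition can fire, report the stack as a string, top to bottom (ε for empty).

CCCZ

(p, xxxxyxx, Z)
  read x, top Z: go to p, push ADZ → (p, xxxyxx, ADZ)
  ε-move, top A: go to p, push ε → (p, xxxyxx, DZ)
  read x, top D: go to q, push B → (q, xxyxx, BZ)
  read x, top B: go to q, push C → (q, xyxx, CZ)
  read x, top C: go to p, push CC → (p, yxx, CCZ)
  read y, top C: go to q, push CC → (q, xx, CCCZ)
  read x, top C: go to p, push CC → (p, x, CCCCZ)
  read x, top C: go to q, push ε → (q, ε, CCCZ)
All input consumed in state q with stack CCCZ.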